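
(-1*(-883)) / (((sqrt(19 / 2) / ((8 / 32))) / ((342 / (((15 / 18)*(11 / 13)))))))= 309933*sqrt(38) / 55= 34737.37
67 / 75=0.89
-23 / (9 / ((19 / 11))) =-4.41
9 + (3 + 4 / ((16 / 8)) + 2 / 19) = 268 / 19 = 14.11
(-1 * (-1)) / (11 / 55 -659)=-5 / 3294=-0.00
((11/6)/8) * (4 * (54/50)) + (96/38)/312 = 24653/24700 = 1.00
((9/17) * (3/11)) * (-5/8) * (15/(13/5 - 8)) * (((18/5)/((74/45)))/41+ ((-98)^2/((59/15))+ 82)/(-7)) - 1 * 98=-10384987979/55133848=-188.36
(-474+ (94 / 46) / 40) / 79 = -436033 / 72680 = -6.00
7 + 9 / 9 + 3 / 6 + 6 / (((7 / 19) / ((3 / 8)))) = 409 / 28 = 14.61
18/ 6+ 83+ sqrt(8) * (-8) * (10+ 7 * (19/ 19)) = 86 - 272 * sqrt(2) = -298.67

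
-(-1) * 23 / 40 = 23 / 40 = 0.58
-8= -8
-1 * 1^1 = -1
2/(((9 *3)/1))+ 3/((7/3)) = 257/189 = 1.36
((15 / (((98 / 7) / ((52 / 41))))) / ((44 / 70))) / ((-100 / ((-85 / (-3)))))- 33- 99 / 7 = -603055 / 12628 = -47.76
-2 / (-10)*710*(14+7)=2982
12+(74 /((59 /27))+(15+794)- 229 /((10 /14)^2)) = 598886 /1475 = 406.02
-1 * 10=-10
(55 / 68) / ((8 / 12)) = 165 / 136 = 1.21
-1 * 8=-8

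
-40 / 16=-2.50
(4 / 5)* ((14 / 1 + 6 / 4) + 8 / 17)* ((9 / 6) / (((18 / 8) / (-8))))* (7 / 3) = -40544 / 255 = -159.00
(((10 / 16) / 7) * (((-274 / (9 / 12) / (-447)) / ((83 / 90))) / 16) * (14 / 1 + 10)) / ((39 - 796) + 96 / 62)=-0.00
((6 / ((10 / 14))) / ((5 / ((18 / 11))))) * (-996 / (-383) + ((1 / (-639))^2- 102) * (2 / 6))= -7499624188 / 86881635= -86.32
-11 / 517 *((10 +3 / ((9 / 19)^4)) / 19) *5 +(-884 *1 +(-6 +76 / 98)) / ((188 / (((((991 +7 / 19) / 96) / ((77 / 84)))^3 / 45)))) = -277117790634443971 / 1839253413218760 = -150.67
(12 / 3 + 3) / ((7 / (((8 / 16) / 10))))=0.05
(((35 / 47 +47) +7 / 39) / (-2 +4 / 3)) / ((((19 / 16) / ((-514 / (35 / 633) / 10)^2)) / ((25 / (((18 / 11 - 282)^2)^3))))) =-1385696322459889 / 514574627981809973760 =-0.00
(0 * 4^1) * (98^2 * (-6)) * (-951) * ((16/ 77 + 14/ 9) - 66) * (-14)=0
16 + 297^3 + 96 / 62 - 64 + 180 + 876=812171559 / 31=26199082.55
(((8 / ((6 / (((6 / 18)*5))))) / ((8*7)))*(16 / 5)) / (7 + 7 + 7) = 8 / 1323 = 0.01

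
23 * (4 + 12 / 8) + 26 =305 / 2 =152.50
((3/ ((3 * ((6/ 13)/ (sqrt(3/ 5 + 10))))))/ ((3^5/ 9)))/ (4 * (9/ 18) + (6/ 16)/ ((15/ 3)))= 0.13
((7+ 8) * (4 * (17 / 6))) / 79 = 170 / 79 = 2.15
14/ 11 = 1.27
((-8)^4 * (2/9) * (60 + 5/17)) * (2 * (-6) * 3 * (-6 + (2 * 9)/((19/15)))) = -5239603200/323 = -16221681.73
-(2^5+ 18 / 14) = -233 / 7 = -33.29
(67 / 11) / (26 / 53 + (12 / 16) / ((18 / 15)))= 28408 / 5203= 5.46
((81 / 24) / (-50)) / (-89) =27 / 35600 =0.00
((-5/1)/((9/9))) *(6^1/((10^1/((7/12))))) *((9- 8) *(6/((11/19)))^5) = -33694755192/161051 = -209217.92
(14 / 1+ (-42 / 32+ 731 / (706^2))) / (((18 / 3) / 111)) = 936046387 / 3987488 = 234.75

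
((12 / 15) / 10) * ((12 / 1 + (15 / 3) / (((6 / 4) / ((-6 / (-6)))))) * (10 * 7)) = 1288 / 15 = 85.87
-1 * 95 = -95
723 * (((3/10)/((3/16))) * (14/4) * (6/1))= 121464/5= 24292.80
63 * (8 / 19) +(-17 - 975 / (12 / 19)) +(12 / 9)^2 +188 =-919601 / 684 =-1344.45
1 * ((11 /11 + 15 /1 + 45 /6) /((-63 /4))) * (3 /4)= -47 /42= -1.12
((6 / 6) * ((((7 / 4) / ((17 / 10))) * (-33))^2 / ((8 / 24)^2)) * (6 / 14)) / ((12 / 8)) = 1715175 / 578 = 2967.43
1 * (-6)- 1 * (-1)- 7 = -12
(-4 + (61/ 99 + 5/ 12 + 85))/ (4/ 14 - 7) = -227395/ 18612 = -12.22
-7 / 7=-1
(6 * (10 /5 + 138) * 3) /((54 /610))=85400 /3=28466.67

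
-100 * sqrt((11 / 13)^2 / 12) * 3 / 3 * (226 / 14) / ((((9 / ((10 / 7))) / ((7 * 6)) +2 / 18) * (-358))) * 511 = 136108500 * sqrt(3) / 109369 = 2155.52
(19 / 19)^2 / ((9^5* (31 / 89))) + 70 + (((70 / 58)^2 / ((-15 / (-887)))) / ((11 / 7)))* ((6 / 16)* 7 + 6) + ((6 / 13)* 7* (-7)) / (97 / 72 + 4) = 4742129043083437 / 8805748259880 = 538.53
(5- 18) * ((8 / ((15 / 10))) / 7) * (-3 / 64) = 13 / 28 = 0.46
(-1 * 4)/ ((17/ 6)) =-24/ 17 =-1.41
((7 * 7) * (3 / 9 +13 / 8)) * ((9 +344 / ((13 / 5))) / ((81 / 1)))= 4230611 / 25272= 167.40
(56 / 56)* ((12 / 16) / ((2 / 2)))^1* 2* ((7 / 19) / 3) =7 / 38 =0.18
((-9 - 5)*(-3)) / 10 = 21 / 5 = 4.20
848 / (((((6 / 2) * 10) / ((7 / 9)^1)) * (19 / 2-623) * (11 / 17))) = -100912 / 1822095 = -0.06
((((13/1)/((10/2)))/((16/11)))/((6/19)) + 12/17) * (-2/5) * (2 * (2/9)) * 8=-103898/11475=-9.05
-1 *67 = -67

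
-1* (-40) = 40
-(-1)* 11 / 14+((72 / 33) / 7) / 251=30419 / 38654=0.79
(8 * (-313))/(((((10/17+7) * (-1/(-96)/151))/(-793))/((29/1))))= 4730220182272/43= 110005120517.95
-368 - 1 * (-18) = -350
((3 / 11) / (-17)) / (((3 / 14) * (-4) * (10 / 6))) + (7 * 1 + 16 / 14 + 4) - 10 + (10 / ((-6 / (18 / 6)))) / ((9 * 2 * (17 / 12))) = 4523 / 2310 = 1.96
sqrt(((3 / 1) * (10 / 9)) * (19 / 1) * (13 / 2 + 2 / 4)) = sqrt(3990) / 3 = 21.06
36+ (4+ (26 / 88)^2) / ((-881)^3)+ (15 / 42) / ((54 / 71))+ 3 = 9875460386862359 / 250204365213264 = 39.47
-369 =-369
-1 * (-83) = 83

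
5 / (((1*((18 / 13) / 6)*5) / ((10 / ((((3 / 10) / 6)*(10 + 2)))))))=650 / 9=72.22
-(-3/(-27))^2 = -1/81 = -0.01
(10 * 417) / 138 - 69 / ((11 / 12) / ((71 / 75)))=-41.04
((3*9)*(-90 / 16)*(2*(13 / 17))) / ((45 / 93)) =-32643 / 68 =-480.04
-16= -16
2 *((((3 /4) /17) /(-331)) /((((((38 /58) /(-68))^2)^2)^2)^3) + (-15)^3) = -1055378377638948144217769637792394620862283484513449676679959403327814750211402 /1621490530148040296664093736991851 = -650869282315570022215440800000000000000000000.00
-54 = -54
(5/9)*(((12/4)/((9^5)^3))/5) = 1/617673396283947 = 0.00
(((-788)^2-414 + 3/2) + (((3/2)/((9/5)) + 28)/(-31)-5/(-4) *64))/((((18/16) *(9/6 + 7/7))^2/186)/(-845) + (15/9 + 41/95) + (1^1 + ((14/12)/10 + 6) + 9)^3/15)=1601239019440320000/725478073299539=2207.15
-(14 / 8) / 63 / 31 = -1 / 1116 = -0.00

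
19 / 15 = 1.27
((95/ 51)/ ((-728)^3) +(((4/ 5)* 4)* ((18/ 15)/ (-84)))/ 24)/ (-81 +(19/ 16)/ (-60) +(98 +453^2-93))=-0.00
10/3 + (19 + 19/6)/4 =71/8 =8.88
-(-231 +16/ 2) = 223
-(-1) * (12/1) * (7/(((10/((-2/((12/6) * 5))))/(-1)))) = 42/25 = 1.68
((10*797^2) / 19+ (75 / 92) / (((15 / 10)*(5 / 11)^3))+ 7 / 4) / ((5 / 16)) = 11688109092 / 10925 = 1069849.80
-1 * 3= -3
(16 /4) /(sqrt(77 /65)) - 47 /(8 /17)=-799 /8+4*sqrt(5005) /77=-96.20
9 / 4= 2.25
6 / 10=3 / 5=0.60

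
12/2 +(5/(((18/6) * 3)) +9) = 140/9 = 15.56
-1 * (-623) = 623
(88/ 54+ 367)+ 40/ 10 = 372.63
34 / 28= 17 / 14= 1.21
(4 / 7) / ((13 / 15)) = 60 / 91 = 0.66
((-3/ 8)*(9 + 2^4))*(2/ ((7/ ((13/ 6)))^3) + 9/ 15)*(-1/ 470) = 122117/ 9285696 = 0.01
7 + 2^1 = 9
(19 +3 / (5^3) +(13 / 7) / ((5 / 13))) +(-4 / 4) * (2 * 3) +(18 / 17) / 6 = 268182 / 14875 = 18.03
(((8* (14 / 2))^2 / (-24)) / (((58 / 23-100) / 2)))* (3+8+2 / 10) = 504896 / 16815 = 30.03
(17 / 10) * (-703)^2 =8401553 / 10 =840155.30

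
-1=-1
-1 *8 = -8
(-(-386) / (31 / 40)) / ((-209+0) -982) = -15440 / 36921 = -0.42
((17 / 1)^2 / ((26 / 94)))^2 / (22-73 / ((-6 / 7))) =1106987334 / 108667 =10186.97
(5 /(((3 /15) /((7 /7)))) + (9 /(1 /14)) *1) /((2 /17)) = 2567 /2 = 1283.50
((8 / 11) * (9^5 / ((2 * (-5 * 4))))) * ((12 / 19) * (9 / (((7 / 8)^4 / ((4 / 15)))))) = -34828517376 / 12545225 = -2776.24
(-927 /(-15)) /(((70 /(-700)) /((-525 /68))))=4771.32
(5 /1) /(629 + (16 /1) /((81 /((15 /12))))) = 0.01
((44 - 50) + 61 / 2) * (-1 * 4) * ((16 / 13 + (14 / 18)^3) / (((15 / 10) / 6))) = -666.90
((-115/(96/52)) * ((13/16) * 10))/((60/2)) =-19435/1152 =-16.87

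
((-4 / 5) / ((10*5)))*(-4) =8 / 125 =0.06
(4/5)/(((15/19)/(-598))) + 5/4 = -181417/300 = -604.72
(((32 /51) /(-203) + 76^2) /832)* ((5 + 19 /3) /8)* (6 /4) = 3737431 /253344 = 14.75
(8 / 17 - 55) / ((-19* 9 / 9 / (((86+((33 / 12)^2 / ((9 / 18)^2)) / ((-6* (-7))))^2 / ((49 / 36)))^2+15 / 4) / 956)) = 83758684008.31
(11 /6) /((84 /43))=473 /504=0.94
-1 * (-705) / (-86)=-705 / 86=-8.20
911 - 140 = 771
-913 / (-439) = 913 / 439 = 2.08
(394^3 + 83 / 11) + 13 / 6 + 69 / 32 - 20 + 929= 64589083541 / 1056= 61163904.87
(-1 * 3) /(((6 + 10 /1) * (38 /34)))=-51 /304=-0.17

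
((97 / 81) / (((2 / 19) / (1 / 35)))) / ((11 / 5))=1843 / 12474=0.15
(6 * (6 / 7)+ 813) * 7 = 5727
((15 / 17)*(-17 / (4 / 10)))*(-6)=225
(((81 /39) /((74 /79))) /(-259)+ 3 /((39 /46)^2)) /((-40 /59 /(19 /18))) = -45369189349 /6996356640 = -6.48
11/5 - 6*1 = -19/5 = -3.80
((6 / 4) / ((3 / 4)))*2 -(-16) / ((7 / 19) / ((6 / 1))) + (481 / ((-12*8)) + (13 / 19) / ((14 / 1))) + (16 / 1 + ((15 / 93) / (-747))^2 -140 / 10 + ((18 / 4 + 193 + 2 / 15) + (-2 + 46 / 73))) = 381420864284881933 / 833026994422560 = 457.87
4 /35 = 0.11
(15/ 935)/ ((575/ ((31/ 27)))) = 0.00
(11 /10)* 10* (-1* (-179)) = 1969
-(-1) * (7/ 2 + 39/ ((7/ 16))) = 1297/ 14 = 92.64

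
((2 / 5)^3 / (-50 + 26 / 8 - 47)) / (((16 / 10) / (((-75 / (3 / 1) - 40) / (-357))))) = -52 / 669375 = -0.00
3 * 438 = 1314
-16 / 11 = -1.45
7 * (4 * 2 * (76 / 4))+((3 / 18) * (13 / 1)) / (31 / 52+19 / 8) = 1064.73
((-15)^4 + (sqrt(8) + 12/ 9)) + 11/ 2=2* sqrt(2) + 303791/ 6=50634.66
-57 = -57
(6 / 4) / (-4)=-3 / 8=-0.38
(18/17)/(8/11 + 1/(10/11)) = 660/1139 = 0.58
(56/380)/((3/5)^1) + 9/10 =653/570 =1.15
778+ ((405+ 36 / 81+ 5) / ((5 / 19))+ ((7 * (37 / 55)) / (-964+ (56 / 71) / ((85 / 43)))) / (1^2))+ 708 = 974141500103 / 319843260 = 3045.68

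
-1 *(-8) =8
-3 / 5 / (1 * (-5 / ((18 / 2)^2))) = 243 / 25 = 9.72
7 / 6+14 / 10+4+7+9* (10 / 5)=947 / 30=31.57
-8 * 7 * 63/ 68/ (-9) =98/ 17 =5.76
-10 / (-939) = 10 / 939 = 0.01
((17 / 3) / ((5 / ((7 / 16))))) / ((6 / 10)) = 119 / 144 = 0.83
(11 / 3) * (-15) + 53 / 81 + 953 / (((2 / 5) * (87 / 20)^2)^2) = -2160450962 / 57289761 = -37.71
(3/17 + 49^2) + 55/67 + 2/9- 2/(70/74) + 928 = 1194074261/358785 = 3328.11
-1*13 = -13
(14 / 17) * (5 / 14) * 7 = 35 / 17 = 2.06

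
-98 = -98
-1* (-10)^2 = -100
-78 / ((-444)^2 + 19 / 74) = -5772 / 14588083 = -0.00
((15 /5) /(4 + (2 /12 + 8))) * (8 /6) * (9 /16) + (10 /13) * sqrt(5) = 27 /146 + 10 * sqrt(5) /13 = 1.90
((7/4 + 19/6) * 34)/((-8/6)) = -125.38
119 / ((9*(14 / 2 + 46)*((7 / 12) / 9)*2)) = 1.92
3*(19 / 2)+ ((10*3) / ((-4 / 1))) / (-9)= 88 / 3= 29.33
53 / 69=0.77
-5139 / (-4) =5139 / 4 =1284.75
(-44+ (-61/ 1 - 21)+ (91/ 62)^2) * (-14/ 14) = 476063/ 3844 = 123.85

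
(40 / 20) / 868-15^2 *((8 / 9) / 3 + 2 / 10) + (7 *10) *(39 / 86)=-4474411 / 55986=-79.92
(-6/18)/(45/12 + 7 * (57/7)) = -4/729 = -0.01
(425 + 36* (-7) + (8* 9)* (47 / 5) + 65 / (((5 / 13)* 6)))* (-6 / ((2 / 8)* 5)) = -4214.24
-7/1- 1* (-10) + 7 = 10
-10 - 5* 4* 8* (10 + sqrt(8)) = -1610 - 320* sqrt(2) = -2062.55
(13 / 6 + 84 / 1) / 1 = 517 / 6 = 86.17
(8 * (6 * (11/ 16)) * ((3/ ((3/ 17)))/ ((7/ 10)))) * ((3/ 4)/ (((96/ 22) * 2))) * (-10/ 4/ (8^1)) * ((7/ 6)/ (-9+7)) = 51425/ 4096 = 12.55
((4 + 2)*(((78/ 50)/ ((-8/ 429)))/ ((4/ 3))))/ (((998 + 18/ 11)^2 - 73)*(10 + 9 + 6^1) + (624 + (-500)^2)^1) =-18220059/ 1221162031600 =-0.00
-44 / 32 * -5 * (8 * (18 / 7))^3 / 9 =2280960 / 343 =6650.03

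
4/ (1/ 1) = 4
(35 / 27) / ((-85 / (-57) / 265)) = 35245 / 153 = 230.36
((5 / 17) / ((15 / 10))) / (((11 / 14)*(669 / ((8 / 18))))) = 560 / 3377781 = 0.00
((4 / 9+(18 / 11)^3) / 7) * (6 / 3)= 115624 / 83853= 1.38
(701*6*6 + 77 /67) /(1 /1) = 1690889 /67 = 25237.15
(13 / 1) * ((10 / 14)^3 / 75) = 65 / 1029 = 0.06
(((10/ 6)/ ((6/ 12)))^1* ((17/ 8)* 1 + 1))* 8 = 250/ 3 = 83.33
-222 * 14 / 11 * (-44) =12432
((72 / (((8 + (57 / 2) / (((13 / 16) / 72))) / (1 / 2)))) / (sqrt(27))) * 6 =39 * sqrt(3) / 4117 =0.02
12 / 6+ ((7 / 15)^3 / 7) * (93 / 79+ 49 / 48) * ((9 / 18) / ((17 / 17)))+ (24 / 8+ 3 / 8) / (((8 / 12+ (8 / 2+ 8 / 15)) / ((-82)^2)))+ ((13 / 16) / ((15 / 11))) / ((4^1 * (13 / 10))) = 145286599777 / 33274800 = 4366.27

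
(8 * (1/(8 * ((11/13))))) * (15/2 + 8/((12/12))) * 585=235755/22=10716.14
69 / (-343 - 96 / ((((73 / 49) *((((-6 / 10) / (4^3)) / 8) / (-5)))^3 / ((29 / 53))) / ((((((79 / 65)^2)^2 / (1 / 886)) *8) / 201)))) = -0.00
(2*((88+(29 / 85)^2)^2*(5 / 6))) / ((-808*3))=-5.34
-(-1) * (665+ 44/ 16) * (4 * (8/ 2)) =10684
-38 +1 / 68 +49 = 749 / 68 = 11.01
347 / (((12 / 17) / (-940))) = -1386265 / 3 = -462088.33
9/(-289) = -9/289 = -0.03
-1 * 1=-1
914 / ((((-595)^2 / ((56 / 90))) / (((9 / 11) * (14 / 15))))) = 7312 / 5960625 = 0.00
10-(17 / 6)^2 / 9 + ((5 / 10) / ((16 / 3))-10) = -2069 / 2592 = -0.80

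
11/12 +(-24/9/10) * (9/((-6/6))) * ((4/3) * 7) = 1399/60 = 23.32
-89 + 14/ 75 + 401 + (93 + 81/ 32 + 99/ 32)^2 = 10039.08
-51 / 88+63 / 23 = 2.16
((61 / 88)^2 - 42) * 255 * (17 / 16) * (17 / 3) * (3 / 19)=-23694932265 / 2354176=-10065.06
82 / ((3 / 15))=410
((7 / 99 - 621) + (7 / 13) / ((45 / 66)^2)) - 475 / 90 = -40221889 / 64350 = -625.05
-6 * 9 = -54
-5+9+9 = 13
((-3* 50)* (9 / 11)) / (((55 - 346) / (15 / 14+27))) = 88425 / 7469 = 11.84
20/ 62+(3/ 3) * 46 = 1436/ 31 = 46.32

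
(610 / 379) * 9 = 5490 / 379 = 14.49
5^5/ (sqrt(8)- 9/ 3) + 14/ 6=-28118/ 3- 6250 * sqrt(2)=-18211.50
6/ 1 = 6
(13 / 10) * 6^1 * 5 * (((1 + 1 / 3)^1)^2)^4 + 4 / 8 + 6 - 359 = 162101 / 4374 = 37.06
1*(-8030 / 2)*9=-36135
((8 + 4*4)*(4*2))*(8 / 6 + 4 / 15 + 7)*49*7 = 2831808 / 5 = 566361.60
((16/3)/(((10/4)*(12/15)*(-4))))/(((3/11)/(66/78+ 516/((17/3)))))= -446842/1989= -224.66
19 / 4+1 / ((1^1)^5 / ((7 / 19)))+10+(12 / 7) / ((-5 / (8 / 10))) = 197427 / 13300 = 14.84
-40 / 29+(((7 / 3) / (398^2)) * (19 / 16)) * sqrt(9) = -101374703 / 73499456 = -1.38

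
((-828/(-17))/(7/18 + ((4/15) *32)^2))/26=62100/2426801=0.03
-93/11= -8.45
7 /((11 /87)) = 55.36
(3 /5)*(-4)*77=-924 /5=-184.80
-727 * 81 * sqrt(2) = -58887 * sqrt(2) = -83278.79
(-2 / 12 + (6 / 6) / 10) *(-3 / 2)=1 / 10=0.10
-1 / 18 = -0.06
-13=-13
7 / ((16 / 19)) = 133 / 16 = 8.31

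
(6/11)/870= 1/1595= 0.00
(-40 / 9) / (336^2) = -5 / 127008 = -0.00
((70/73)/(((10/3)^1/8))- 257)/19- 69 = -114296/1387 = -82.41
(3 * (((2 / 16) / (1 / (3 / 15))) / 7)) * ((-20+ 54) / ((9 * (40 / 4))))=17 / 4200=0.00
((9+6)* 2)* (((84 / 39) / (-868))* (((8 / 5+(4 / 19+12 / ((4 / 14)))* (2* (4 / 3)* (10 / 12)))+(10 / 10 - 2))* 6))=-322852 / 7657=-42.16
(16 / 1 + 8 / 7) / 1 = 17.14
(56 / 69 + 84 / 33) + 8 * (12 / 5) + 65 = 332279 / 3795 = 87.56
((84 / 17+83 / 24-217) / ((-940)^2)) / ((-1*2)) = 85109 / 721017600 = 0.00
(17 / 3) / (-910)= -17 / 2730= -0.01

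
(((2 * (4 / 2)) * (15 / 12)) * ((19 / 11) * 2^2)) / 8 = 95 / 22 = 4.32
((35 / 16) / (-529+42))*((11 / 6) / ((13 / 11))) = -4235 / 607776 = -0.01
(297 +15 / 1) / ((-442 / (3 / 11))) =-36 / 187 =-0.19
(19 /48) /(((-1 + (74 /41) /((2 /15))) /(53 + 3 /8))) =332633 /197376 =1.69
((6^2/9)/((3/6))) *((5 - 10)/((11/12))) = -480/11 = -43.64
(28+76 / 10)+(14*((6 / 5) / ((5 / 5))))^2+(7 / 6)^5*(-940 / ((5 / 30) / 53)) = -5230705121 / 8100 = -645766.06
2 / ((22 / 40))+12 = 172 / 11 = 15.64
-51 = -51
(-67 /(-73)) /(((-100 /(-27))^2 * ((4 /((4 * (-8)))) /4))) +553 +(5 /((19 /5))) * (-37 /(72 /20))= 8384449513 /15603750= 537.34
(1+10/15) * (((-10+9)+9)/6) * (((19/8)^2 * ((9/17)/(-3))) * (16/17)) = -1805/867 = -2.08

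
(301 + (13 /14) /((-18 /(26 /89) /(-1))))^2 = 11394560589889 /125753796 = 90610.07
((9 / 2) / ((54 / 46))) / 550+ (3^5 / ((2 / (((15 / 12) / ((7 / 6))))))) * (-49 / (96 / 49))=-343813889 / 105600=-3255.81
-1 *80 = -80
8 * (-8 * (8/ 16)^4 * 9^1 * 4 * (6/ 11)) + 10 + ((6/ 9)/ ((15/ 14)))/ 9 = -305062/ 4455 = -68.48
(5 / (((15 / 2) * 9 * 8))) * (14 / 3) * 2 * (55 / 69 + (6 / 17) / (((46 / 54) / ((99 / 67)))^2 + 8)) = 410356773827 / 5656514678469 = 0.07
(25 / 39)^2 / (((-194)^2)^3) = 625 / 81084826847808576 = 0.00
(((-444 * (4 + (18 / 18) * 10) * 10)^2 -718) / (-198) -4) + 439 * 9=-1931541688 / 99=-19510522.10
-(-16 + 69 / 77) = 1163 / 77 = 15.10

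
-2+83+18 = 99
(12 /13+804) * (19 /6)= 33136 /13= 2548.92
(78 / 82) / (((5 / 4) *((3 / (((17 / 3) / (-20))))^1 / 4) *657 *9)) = -884 / 18182475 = -0.00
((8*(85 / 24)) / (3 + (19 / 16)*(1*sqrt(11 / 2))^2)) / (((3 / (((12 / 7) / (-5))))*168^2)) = -34 / 2824605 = -0.00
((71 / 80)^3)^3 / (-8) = -45848500718449031 / 1073741824000000000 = -0.04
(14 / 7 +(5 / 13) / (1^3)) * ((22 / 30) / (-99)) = -31 / 1755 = -0.02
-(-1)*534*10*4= 21360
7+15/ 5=10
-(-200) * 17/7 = 3400/7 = 485.71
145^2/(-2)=-21025/2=-10512.50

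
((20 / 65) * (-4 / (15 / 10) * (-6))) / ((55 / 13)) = 64 / 55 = 1.16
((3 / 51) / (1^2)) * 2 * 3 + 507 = 8625 / 17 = 507.35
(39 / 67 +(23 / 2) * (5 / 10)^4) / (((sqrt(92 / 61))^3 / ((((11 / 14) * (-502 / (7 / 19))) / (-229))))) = 8924797211 * sqrt(1403) / 101812711168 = 3.28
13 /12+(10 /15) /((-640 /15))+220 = 42445 /192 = 221.07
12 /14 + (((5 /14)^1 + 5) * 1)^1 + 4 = 143 /14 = 10.21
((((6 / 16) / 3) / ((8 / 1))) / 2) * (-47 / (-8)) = 47 / 1024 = 0.05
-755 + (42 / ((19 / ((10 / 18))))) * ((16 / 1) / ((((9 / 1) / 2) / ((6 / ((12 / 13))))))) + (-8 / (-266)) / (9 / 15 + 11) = -75668995 / 104139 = -726.62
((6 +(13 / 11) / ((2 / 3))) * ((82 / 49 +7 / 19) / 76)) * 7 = 17109 / 11704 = 1.46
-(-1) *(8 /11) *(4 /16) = 2 /11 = 0.18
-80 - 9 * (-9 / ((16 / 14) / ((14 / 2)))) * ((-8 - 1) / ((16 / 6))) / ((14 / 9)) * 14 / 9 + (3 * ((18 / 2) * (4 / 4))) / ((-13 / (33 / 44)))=-1460975 / 832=-1755.98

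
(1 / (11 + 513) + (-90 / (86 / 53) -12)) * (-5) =7600405 / 22532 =337.32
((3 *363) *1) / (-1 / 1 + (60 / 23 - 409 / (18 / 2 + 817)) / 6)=-124132932 / 73835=-1681.22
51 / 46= 1.11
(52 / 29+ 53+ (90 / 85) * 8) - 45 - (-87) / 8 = 29.14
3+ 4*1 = 7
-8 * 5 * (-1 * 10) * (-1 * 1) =-400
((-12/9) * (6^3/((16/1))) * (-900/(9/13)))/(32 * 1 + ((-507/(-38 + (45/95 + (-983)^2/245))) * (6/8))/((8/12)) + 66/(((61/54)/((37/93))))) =55019949033600/129552788197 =424.69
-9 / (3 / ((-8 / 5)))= 24 / 5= 4.80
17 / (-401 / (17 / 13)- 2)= -289 / 5247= -0.06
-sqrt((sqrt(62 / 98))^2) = -sqrt(31) / 7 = -0.80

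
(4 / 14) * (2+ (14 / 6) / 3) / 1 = 50 / 63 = 0.79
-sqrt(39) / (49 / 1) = -sqrt(39) / 49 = -0.13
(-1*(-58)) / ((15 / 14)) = 812 / 15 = 54.13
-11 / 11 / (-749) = 1 / 749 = 0.00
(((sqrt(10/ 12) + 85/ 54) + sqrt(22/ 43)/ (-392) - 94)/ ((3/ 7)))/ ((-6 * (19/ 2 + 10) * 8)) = -7 * sqrt(30)/ 16848 + sqrt(946)/ 6761664 + 34937/ 151632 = 0.23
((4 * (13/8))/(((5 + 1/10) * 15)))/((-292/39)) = -169/14892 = -0.01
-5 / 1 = -5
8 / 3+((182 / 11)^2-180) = 96.42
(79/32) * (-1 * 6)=-237/16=-14.81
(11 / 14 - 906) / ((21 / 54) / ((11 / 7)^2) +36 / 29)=-400226013 / 618485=-647.11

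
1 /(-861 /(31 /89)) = -31 /76629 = -0.00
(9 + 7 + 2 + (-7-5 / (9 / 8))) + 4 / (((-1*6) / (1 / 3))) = 19 / 3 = 6.33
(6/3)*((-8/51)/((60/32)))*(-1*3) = 128/255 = 0.50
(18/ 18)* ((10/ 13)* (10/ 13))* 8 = 800/ 169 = 4.73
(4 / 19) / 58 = 2 / 551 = 0.00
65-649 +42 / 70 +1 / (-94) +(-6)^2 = -547.41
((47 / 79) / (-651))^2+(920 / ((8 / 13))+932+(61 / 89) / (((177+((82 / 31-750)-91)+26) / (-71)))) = 11252983543710714605 / 4636435281118704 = 2427.08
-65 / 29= -2.24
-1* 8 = -8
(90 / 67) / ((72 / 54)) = 135 / 134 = 1.01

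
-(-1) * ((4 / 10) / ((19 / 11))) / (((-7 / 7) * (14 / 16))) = -176 / 665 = -0.26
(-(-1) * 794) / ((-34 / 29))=-677.24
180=180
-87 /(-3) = 29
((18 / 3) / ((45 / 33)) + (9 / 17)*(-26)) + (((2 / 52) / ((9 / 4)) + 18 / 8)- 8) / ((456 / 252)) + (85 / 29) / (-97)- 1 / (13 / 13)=-19224544589 / 1417414440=-13.56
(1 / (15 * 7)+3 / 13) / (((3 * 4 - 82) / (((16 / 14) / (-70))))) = 656 / 11704875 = 0.00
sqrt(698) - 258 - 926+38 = -1146+sqrt(698) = -1119.58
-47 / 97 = -0.48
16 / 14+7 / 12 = 145 / 84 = 1.73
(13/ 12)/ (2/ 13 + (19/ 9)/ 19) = 507/ 124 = 4.09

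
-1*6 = -6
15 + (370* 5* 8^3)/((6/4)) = 1894445/3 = 631481.67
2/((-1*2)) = -1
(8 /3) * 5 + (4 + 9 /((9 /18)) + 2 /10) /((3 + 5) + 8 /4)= 2333 /150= 15.55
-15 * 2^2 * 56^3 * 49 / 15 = -34420736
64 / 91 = 0.70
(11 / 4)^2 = 121 / 16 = 7.56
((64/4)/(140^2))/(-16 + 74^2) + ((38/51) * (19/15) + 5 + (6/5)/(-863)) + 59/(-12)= 1.03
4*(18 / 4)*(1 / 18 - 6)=-107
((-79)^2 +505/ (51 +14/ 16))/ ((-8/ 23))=-11932653/ 664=-17970.86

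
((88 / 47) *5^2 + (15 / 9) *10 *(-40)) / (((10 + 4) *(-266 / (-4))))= -4600 / 6909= -0.67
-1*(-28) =28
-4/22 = -2/11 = -0.18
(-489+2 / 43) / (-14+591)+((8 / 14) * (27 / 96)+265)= 367241139 / 1389416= 264.31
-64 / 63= -1.02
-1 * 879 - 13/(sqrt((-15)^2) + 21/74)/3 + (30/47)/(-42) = -75504502/85869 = -879.30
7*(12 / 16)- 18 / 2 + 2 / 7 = -97 / 28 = -3.46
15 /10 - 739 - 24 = -1523 /2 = -761.50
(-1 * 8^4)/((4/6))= -6144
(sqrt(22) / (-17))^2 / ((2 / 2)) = 22 / 289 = 0.08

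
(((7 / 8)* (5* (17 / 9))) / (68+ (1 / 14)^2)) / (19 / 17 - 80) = -495635 / 321735402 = -0.00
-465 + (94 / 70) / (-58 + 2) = -911447 / 1960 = -465.02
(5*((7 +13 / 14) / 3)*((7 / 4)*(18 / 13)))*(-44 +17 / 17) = -71595 / 52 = -1376.83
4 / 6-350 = -1048 / 3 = -349.33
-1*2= -2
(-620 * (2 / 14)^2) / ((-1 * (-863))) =-620 / 42287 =-0.01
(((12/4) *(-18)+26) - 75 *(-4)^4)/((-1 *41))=19228/41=468.98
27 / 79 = 0.34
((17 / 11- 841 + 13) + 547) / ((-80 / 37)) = 56869 / 440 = 129.25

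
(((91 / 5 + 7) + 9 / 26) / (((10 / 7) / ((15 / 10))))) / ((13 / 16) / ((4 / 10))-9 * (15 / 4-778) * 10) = 278964 / 724719125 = 0.00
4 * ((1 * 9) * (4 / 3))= 48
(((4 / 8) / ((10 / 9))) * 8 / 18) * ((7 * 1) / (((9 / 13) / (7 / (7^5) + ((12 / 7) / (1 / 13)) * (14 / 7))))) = 1391221 / 15435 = 90.13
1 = 1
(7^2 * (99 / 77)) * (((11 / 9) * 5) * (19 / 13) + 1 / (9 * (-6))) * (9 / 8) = 131397 / 208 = 631.72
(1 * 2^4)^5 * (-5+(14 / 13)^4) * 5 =-547299000320 / 28561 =-19162459.31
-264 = -264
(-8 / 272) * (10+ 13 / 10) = -113 / 340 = -0.33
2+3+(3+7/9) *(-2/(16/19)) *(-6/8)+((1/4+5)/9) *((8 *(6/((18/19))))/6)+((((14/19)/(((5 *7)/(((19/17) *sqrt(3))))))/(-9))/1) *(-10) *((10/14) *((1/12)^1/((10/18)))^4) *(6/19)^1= 27 *sqrt(3)/9044000+7195/432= 16.66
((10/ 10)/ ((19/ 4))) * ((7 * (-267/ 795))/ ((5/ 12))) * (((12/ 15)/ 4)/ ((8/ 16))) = -59808/ 125875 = -0.48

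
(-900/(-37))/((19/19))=900/37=24.32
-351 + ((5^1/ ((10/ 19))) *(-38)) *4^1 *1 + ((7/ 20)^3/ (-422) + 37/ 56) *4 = -10589248401/ 5908000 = -1792.36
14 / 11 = 1.27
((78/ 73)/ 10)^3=0.00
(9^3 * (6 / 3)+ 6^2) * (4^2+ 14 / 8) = 53037 / 2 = 26518.50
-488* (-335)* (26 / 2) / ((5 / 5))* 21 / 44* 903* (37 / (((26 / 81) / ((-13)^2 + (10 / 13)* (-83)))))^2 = 6504174765475398769905 / 48334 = 134567276978429237.59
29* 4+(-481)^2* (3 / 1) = 694199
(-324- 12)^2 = 112896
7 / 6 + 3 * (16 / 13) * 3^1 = 955 / 78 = 12.24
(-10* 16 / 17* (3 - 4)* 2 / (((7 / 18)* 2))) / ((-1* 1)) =-2880 / 119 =-24.20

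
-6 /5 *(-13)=15.60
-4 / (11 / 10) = -40 / 11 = -3.64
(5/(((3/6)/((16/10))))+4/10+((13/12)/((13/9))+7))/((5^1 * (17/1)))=483/1700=0.28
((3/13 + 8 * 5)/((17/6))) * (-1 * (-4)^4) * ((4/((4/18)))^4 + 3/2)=-84331365120/221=-381589887.42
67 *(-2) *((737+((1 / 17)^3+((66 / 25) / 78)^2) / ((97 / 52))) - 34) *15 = -1094267984231334 / 774411625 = -1413031.45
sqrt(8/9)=2 * sqrt(2)/3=0.94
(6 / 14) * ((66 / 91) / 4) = 99 / 1274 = 0.08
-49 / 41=-1.20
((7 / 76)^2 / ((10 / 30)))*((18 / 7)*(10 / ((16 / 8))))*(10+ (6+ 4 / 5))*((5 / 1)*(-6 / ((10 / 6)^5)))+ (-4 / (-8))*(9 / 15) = -5651427 / 451250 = -12.52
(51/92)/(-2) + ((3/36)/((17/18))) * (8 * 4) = 7965/3128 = 2.55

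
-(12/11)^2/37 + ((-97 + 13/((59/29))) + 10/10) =-23678395/264143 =-89.64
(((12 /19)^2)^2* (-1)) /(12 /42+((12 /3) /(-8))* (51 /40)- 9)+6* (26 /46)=53501383686 /15697294771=3.41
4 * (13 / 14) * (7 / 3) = 26 / 3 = 8.67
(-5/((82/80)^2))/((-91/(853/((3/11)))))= 75064000/458913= 163.57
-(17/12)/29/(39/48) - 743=-840401/1131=-743.06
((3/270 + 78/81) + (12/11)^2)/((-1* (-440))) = 70703/14374800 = 0.00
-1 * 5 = -5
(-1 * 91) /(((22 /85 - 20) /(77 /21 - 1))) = 30940 /2517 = 12.29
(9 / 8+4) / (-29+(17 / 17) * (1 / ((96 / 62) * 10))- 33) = -2460 / 29729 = -0.08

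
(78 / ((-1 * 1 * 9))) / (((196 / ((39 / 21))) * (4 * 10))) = -169 / 82320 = -0.00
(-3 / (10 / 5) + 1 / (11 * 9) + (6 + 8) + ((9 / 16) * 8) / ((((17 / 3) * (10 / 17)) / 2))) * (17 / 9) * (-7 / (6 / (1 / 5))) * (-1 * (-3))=-895951 / 44550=-20.11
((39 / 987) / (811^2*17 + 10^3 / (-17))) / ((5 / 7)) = 221 / 44668886715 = 0.00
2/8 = 1/4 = 0.25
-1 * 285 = -285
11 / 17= 0.65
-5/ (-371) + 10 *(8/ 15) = 5951/ 1113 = 5.35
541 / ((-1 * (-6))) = 541 / 6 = 90.17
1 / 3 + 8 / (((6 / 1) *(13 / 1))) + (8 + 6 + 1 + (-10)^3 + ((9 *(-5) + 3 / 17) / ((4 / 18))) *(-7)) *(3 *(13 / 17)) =11044331 / 11271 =979.89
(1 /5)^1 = 1 /5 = 0.20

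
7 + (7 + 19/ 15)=229/ 15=15.27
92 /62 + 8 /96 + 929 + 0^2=930.57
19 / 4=4.75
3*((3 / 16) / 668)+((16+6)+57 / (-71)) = 16086079 / 758848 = 21.20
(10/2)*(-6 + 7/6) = -145/6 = -24.17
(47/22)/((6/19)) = 893/132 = 6.77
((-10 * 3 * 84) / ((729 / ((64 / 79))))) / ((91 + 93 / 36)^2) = -0.00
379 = 379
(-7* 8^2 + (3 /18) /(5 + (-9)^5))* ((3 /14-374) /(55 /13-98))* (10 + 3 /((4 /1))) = -464266749962431 /24183477696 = -19197.68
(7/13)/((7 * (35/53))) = 53/455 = 0.12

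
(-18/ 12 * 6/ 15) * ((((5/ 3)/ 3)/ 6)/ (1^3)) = -1/ 18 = -0.06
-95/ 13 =-7.31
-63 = -63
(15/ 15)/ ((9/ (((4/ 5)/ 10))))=2/ 225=0.01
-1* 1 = -1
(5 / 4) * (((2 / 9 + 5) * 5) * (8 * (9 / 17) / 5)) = 470 / 17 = 27.65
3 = 3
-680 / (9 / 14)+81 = -976.78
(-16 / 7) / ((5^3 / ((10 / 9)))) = -32 / 1575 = -0.02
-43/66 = -0.65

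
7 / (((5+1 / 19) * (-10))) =-0.14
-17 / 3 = -5.67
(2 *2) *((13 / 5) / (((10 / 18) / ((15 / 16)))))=351 / 20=17.55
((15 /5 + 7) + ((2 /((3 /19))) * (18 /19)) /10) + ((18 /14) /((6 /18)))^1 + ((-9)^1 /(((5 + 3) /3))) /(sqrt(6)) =527 /35 - 9 * sqrt(6) /16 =13.68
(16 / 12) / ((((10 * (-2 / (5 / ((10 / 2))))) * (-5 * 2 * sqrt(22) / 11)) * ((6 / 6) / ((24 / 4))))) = sqrt(22) / 50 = 0.09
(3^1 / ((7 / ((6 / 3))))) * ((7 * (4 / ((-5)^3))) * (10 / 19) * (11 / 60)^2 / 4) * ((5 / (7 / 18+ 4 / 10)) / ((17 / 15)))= -1089 / 229330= -0.00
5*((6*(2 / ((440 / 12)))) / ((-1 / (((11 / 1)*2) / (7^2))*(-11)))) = 36 / 539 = 0.07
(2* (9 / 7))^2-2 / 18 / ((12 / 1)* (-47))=1644673 / 248724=6.61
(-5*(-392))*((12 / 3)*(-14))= -109760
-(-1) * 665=665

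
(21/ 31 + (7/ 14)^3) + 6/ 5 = 2483/ 1240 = 2.00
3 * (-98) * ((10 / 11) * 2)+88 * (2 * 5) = 3800 / 11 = 345.45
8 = 8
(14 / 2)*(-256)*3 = -5376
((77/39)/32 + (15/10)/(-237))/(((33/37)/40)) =1009915/406692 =2.48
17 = 17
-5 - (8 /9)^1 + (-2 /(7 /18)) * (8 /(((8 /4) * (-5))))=-559 /315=-1.77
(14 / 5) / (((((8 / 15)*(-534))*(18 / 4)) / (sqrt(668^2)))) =-1169 / 801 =-1.46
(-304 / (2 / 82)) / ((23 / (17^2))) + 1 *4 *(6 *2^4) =-3593264 / 23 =-156228.87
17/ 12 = 1.42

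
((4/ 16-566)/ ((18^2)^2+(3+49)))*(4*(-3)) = 219/ 3388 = 0.06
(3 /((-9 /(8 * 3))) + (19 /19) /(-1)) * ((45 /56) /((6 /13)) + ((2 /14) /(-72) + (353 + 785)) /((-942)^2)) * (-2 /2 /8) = 779235461 /397539072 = 1.96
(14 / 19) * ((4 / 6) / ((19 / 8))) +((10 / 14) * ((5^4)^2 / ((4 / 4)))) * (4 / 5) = 1692189068 / 7581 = 223214.49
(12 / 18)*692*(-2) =-2768 / 3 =-922.67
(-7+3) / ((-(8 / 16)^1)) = 8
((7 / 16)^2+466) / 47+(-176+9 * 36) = 1900081 / 12032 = 157.92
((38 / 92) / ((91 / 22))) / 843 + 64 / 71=112936375 / 125272329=0.90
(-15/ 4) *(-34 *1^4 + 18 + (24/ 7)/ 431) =180930/ 3017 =59.97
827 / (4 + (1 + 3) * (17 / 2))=827 / 38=21.76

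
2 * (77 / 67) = 154 / 67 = 2.30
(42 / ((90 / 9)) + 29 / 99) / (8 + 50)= 1112 / 14355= 0.08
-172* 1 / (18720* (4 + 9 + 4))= -43 / 79560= -0.00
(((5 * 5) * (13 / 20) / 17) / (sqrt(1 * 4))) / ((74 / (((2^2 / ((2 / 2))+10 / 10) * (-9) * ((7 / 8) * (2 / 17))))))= -20475 / 684352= -0.03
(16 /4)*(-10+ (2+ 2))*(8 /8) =-24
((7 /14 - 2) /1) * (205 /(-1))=615 /2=307.50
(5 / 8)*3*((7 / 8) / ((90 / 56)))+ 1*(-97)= -4607 / 48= -95.98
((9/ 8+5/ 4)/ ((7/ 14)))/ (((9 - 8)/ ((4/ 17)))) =19/ 17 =1.12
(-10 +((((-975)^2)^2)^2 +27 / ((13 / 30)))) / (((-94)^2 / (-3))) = -31849420342828216552736415 / 114868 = -277269738681166352271.62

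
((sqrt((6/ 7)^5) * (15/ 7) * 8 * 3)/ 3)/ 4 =1080 * sqrt(42)/ 2401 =2.92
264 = 264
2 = 2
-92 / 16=-23 / 4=-5.75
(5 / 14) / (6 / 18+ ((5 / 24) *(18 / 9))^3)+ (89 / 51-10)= -1845527 / 250257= -7.37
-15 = -15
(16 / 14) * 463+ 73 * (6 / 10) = 20053 / 35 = 572.94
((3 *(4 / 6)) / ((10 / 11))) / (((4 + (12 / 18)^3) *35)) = 297 / 20300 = 0.01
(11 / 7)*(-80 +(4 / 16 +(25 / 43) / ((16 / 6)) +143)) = 34309 / 344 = 99.74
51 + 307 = 358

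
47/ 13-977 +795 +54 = -1617/ 13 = -124.38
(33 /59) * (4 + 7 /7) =165 /59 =2.80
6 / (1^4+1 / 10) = 60 / 11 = 5.45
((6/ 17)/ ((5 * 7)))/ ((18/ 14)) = 2/ 255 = 0.01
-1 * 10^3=-1000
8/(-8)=-1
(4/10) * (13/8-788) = -6291/20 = -314.55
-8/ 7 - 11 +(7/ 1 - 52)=-400/ 7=-57.14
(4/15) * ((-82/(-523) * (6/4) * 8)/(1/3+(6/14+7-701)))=-13776/19034585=-0.00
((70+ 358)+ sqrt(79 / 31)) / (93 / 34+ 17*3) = 34*sqrt(2449) / 56637+ 14552 / 1827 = 7.99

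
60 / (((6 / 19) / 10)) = 1900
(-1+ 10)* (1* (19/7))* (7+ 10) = 2907/7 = 415.29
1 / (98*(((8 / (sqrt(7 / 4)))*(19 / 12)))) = 3*sqrt(7) / 7448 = 0.00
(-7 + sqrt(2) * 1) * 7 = -49 + 7 * sqrt(2) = -39.10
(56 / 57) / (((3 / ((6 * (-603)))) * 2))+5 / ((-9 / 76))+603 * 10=922606 / 171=5395.36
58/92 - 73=-3329/46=-72.37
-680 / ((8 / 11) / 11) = -10285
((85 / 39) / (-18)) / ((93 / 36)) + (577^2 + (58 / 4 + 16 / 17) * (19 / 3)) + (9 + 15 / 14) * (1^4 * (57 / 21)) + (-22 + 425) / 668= 672178426286869 / 2018222388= 333054.69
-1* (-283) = 283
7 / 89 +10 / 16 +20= 14741 / 712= 20.70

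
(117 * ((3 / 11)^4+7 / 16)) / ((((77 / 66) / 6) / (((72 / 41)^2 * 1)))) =141631414704 / 172280647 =822.10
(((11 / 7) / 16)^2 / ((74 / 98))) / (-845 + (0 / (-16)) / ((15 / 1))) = -121 / 8003840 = -0.00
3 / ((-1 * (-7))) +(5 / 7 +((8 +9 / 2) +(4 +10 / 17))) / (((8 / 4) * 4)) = 5053 / 1904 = 2.65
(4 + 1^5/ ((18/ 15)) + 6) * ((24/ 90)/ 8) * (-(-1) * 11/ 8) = 143/ 288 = 0.50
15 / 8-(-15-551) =4543 / 8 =567.88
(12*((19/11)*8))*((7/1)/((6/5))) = 10640/11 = 967.27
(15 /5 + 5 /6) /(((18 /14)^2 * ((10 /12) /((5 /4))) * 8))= 1127 /2592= 0.43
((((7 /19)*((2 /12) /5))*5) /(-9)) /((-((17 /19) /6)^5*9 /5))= 72979760 /1419857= 51.40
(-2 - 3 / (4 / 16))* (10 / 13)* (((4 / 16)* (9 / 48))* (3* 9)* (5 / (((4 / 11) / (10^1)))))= -779625 / 416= -1874.10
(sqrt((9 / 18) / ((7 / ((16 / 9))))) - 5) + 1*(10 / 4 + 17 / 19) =-61 / 38 + 2*sqrt(14) / 21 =-1.25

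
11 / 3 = 3.67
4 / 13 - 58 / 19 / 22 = 459 / 2717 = 0.17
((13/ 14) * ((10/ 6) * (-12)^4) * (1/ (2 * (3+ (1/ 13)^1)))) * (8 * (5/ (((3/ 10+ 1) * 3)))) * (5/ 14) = 936000/ 49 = 19102.04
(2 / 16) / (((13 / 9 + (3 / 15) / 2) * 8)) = 45 / 4448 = 0.01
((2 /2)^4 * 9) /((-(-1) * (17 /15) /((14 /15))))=126 /17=7.41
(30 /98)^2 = 225 /2401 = 0.09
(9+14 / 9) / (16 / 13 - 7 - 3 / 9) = -1235 / 714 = -1.73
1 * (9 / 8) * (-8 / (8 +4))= -3 / 4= -0.75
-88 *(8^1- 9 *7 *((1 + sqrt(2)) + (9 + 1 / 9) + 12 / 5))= 76498.00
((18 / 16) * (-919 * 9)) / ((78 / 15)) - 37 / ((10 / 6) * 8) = -1863861 / 1040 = -1792.17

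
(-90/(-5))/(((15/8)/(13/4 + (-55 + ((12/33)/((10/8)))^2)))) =-7501812/15125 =-495.99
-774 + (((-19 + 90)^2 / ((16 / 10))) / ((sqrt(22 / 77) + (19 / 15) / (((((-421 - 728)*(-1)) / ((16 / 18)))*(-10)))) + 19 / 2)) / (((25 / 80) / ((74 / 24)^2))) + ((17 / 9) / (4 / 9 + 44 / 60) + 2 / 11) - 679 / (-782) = 12917892109240156523122775 / 1381567429226588087836 - 461238168725780625*sqrt(14) / 3030377817415406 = 8780.67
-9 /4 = -2.25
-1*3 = -3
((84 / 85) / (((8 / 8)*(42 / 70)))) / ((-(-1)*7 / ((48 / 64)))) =3 / 17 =0.18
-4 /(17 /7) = -1.65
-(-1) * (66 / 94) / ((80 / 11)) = 363 / 3760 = 0.10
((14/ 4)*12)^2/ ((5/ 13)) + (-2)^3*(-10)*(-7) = 20132/ 5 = 4026.40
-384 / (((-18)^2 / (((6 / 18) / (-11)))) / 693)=24.89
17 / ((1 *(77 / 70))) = 170 / 11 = 15.45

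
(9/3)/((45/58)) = 58/15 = 3.87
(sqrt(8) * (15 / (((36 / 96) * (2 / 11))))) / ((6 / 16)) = 3520 * sqrt(2) / 3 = 1659.34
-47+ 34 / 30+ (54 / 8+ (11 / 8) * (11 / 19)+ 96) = 131509 / 2280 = 57.68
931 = 931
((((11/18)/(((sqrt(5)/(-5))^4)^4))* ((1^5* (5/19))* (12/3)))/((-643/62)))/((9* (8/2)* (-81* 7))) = 666015625/561090159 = 1.19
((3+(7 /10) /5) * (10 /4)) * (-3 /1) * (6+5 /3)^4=-43935037 /540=-81361.18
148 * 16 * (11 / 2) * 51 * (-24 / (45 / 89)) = -157642496 / 5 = -31528499.20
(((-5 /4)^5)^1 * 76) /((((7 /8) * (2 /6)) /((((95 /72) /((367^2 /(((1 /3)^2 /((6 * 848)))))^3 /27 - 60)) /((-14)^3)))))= 5640625 /128187248214908329323523158352748544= 0.00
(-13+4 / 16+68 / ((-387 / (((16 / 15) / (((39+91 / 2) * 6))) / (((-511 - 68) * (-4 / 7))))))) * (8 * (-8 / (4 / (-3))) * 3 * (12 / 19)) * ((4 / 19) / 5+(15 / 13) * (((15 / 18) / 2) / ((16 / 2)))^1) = -351020769924209 / 2961935092350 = -118.51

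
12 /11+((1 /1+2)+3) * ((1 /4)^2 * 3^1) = 195 /88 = 2.22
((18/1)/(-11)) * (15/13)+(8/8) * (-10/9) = -3860/1287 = -3.00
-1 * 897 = -897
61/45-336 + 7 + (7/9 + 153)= -2608/15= -173.87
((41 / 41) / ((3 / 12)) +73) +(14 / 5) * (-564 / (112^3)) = 9658739 / 125440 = 77.00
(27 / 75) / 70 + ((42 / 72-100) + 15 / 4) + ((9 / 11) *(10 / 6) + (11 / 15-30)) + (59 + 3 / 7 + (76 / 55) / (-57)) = -3705253 / 57750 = -64.16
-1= -1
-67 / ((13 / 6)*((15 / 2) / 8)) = -32.98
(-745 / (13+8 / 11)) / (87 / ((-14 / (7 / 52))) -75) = 77480 / 108267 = 0.72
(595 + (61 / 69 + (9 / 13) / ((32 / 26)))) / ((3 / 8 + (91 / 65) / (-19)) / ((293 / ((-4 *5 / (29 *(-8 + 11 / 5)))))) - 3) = -3082888567019 / 15505645224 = -198.82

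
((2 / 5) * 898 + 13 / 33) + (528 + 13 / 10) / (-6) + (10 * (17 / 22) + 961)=272823 / 220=1240.10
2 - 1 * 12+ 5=-5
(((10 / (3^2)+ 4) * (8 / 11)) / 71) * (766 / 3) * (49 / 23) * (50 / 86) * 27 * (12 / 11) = 180163200 / 369413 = 487.70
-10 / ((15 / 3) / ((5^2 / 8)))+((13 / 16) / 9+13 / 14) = -5273 / 1008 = -5.23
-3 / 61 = -0.05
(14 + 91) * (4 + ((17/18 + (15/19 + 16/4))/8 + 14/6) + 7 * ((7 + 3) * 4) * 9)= 241990315/912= 265340.26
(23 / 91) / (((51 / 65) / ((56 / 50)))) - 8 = -1948 / 255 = -7.64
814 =814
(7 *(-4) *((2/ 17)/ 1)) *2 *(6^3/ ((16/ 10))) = -15120/ 17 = -889.41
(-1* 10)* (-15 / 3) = 50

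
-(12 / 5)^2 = -144 / 25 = -5.76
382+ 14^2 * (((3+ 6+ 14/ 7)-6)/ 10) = 480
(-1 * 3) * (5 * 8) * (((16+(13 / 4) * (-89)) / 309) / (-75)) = -2186 / 1545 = -1.41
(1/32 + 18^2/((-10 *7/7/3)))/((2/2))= -15547/160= -97.17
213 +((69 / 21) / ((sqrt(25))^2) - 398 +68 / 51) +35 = -77981 / 525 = -148.54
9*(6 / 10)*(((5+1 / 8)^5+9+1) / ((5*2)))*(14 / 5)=21958753509 / 4096000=5361.02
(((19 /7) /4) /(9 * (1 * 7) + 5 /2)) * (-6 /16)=-57 /14672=-0.00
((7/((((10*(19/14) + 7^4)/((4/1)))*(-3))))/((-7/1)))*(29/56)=0.00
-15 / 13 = -1.15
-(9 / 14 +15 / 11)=-309 / 154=-2.01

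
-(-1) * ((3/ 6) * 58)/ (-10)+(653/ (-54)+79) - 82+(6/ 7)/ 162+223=64579/ 315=205.01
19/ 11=1.73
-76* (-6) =456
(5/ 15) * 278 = 278/ 3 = 92.67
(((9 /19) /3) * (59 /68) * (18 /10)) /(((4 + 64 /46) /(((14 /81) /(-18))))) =-0.00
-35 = -35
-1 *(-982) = 982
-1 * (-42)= 42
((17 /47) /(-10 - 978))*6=-51 /23218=-0.00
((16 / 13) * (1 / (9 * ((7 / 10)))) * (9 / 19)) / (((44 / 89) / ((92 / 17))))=327520 / 323323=1.01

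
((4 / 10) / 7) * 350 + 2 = 22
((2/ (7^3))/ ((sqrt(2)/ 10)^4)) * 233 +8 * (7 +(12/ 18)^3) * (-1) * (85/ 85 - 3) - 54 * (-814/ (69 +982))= 34602555452/ 9733311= 3555.07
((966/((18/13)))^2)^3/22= 84065029561654499449/16038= 5241615510765338.54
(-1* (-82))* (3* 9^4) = 1614006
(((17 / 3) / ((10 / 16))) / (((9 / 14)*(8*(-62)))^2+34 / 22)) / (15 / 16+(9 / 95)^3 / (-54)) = 201116854400 / 2114285846960619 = 0.00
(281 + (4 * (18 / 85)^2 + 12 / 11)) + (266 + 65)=48739656 / 79475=613.27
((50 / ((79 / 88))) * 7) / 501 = 30800 / 39579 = 0.78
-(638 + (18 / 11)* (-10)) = -6838 / 11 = -621.64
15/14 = 1.07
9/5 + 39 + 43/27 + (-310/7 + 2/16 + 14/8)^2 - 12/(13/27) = 9995443499/5503680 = 1816.14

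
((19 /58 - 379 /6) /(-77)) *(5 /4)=355 /348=1.02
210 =210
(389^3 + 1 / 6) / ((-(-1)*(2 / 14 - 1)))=-2472282505 / 36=-68674514.03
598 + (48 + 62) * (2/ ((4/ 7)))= 983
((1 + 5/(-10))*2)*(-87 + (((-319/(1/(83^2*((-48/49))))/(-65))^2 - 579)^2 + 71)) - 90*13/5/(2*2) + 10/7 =247617855412943869083823772976777/205810601701250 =1203134597373075707.97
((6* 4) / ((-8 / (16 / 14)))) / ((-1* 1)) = 24 / 7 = 3.43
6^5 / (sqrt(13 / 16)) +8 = 8 +31104 * sqrt(13) / 13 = 8634.70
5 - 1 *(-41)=46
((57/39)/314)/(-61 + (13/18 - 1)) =-0.00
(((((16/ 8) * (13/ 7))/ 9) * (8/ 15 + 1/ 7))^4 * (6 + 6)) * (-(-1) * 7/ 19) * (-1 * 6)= -0.16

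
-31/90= -0.34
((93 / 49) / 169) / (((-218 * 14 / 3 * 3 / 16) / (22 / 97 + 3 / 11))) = -15252 / 518595077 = -0.00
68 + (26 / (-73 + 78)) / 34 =5793 / 85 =68.15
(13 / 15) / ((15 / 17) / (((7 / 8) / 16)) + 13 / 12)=6188 / 122935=0.05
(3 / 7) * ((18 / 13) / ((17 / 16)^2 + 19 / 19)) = 13824 / 49595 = 0.28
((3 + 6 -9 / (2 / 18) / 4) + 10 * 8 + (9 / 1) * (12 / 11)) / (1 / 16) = 13828 / 11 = 1257.09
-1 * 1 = -1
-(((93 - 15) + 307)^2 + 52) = -148277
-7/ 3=-2.33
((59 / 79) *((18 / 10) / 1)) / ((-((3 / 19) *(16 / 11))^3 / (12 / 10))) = -538630411 / 4044800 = -133.17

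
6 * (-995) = -5970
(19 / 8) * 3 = 57 / 8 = 7.12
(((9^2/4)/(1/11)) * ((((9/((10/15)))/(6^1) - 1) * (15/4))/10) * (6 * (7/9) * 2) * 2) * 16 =31185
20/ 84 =5/ 21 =0.24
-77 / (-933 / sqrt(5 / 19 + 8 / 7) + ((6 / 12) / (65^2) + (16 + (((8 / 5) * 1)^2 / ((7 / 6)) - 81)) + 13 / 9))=-250391942559608850 / 32610706021988087753 + 20359489572922500 * sqrt(24871) / 32610706021988087753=0.09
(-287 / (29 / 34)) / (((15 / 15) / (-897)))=8752926 / 29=301825.03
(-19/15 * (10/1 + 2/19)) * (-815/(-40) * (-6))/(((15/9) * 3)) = 7824/25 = 312.96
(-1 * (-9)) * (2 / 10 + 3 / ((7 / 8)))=1143 / 35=32.66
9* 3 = 27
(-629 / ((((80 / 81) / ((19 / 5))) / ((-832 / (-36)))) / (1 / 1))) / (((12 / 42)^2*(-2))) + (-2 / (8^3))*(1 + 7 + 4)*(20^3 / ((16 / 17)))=136870791 / 400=342176.98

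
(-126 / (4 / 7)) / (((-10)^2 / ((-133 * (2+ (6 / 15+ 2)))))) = 645183 / 500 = 1290.37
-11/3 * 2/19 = -22/57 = -0.39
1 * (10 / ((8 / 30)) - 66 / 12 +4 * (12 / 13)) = 464 / 13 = 35.69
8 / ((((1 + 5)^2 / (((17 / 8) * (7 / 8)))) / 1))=119 / 288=0.41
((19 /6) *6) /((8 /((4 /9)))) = 19 /18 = 1.06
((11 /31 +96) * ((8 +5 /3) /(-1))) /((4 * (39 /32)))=-692984 /3627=-191.06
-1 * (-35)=35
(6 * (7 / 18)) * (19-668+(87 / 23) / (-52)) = -5434037 / 3588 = -1514.50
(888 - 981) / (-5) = 93 / 5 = 18.60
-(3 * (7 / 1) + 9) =-30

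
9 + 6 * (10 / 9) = 47 / 3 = 15.67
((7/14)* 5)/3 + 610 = 3665/6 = 610.83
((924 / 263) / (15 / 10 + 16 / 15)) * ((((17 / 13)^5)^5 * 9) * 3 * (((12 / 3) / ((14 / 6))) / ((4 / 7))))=90671.54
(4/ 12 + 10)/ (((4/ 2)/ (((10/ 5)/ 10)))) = 31/ 30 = 1.03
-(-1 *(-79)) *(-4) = 316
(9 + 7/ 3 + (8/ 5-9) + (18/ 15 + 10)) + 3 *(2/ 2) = 272/ 15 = 18.13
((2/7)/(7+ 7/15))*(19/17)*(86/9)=0.41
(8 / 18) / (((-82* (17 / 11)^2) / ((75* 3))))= -6050 / 11849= -0.51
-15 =-15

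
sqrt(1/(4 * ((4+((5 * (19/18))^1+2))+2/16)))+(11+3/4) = 3 * sqrt(1642)/821+47/4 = 11.90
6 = 6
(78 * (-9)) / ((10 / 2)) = -702 / 5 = -140.40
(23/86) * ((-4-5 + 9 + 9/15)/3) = 23/430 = 0.05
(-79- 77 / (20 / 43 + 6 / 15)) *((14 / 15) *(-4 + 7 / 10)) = 2406173 / 4650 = 517.46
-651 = -651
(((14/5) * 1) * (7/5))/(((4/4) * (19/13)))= 1274/475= 2.68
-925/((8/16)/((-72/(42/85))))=1887000/7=269571.43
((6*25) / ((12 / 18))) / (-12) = -75 / 4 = -18.75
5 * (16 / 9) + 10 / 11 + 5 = 1465 / 99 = 14.80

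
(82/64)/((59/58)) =1189/944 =1.26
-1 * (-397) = 397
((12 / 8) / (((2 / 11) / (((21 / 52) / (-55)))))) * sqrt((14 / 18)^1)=-21 * sqrt(7) / 1040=-0.05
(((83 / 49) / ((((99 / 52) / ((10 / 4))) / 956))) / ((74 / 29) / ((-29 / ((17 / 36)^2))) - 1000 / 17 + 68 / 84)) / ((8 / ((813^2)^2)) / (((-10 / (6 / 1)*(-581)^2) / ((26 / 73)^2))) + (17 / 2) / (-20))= 3178978642802319934378460969157120 / 36872976069075017395571236071839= 86.21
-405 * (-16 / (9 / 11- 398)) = -71280 / 4369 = -16.31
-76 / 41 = -1.85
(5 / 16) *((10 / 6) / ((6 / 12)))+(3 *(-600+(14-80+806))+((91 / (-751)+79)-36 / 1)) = 8361703 / 18024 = 463.92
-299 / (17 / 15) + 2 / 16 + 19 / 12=-106943 / 408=-262.12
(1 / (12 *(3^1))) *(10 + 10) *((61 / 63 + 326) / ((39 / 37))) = 3810815 / 22113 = 172.33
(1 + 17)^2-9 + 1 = 316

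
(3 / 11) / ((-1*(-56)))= 3 / 616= 0.00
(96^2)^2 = 84934656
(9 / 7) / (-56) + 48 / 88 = 2253 / 4312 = 0.52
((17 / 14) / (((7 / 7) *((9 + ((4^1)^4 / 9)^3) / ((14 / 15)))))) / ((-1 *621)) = -9 / 113537315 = -0.00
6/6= 1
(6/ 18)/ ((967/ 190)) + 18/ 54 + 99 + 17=337673/ 2901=116.40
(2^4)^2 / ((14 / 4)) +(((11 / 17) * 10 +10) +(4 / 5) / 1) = 53796 / 595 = 90.41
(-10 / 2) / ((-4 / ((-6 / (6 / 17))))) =-85 / 4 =-21.25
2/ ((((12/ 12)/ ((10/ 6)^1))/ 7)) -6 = 52/ 3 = 17.33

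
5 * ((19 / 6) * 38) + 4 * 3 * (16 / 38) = 34583 / 57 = 606.72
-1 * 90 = -90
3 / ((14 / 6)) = 9 / 7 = 1.29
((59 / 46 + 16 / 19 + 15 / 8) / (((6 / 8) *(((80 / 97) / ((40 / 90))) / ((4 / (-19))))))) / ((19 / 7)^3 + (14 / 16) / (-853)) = -529119758972 / 17487393963525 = -0.03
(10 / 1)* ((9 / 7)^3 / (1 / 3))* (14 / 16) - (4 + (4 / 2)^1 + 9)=7995 / 196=40.79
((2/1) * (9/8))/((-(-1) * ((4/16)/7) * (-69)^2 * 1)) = 0.01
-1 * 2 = -2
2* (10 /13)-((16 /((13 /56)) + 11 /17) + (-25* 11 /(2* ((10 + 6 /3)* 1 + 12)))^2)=-51353765 /509184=-100.86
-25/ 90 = -5/ 18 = -0.28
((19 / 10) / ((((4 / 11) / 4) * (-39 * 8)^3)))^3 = -9129329 / 28015046403892080279552000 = -0.00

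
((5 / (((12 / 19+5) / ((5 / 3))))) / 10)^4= 0.00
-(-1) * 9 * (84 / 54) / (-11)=-14 / 11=-1.27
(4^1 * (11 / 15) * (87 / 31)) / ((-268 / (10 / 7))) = -638 / 14539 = -0.04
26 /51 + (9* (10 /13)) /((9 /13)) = 536 /51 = 10.51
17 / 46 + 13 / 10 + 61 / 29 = 12583 / 3335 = 3.77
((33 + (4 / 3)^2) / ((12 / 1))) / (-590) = -313 / 63720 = -0.00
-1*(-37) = 37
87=87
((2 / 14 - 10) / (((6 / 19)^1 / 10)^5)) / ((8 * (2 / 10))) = -889848078125 / 4536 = -196174620.40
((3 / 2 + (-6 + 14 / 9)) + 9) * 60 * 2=726.67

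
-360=-360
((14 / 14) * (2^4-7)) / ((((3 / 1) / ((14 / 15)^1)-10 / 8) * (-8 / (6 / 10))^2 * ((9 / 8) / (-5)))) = -0.11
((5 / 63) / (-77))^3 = -125 / 114154707051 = -0.00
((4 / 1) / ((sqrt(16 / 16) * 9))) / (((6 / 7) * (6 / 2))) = 14 / 81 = 0.17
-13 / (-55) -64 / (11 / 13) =-377 / 5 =-75.40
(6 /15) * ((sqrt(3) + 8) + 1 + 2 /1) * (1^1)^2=2 * sqrt(3) /5 + 22 /5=5.09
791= 791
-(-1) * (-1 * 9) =-9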